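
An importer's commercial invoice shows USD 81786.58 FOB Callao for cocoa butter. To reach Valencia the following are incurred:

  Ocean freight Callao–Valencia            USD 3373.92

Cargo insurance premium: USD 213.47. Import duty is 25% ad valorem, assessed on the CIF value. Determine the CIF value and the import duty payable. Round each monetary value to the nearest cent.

CIF value: USD 85373.97; import duty: USD 21343.49

CIF = FOB price + freight + insurance
CIF = 81786.58 + 3373.92 + 213.47 = 85373.97
Import duty = 85373.97 × 25% = 21343.49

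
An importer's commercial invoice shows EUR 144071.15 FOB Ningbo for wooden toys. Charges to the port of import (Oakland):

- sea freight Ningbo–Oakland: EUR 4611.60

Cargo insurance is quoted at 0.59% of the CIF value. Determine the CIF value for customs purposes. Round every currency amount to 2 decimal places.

Let C be the CIF value. C = FOB price + freight + 0.59% × C
C − 0.59% × C = 144071.15 + 4611.60
0.9941 × C = 148682.75
C = 148682.75 / 0.9941 = 149565.18
Insurance premium = 0.59% × 149565.18 = 882.43

CIF value: EUR 149565.18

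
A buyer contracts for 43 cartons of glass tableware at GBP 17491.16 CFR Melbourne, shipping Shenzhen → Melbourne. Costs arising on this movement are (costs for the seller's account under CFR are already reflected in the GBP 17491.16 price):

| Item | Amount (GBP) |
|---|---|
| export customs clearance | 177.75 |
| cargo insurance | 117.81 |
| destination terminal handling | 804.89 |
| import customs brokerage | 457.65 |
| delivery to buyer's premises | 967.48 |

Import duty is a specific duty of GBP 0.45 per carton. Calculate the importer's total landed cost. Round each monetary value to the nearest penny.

Total landed cost: GBP 19858.34

CFR: the seller pays costs through ocean freight to the destination port, but not insurance.
Already in the invoice (seller's account under CFR): export clearance — exclude.
CIF value = CFR price + insurance = 17491.16 + 117.81 = 17608.97
Import duty = 43 × 0.45 = 19.35
Buyer bears: insurance 117.81 + destination terminal 804.89 + brokerage 457.65 + delivery 967.48 + duty 19.35 = 2367.18
Landed cost = invoice 17491.16 + 2367.18 = 19858.34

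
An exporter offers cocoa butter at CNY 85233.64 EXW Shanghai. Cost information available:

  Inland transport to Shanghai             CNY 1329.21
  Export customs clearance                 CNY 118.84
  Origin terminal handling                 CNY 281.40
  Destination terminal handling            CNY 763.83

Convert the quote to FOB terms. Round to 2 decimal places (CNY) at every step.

FOB price: CNY 86963.09

Not relevant to the conversion: destination terminal — on the buyer under both terms; not part of either seller's price.
From EXW to FOB, the seller additionally bears: inland to port, export clearance, origin terminal.
FOB price = 85233.64 + 1329.21 + 118.84 + 281.40 = 86963.09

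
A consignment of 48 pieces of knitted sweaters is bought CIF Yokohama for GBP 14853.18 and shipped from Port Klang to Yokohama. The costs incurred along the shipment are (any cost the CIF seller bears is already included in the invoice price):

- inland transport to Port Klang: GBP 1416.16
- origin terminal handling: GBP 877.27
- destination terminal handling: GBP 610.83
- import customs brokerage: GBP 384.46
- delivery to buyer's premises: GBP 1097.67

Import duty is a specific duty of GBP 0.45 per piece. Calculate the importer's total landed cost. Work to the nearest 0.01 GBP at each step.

CIF: the seller pays costs through ocean freight and marine insurance to the destination port.
Already in the invoice (seller's account under CIF): inland to port, origin terminal — exclude.
The CIF price already equals the CIF value: 14853.18
Import duty = 48 × 0.45 = 21.60
Buyer bears: destination terminal 610.83 + brokerage 384.46 + delivery 1097.67 + duty 21.60 = 2114.56
Landed cost = invoice 14853.18 + 2114.56 = 16967.74

Total landed cost: GBP 16967.74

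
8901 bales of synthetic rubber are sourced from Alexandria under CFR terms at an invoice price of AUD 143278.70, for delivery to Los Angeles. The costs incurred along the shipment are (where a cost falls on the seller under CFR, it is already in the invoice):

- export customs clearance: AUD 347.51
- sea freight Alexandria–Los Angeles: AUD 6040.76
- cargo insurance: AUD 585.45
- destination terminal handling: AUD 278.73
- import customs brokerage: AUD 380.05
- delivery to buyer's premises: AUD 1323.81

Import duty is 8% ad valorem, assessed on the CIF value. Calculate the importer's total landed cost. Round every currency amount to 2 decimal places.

CFR: the seller pays costs through ocean freight to the destination port, but not insurance.
Already in the invoice (seller's account under CFR): export clearance, freight — exclude.
CIF value = CFR price + insurance = 143278.70 + 585.45 = 143864.15
Import duty = 143864.15 × 8% = 11509.13
Buyer bears: insurance 585.45 + destination terminal 278.73 + brokerage 380.05 + delivery 1323.81 + duty 11509.13 = 14077.17
Landed cost = invoice 143278.70 + 14077.17 = 157355.87

Total landed cost: AUD 157355.87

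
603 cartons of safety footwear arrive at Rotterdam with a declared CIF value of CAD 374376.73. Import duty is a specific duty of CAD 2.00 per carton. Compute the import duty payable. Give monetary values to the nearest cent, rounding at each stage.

Import duty = 603 × 2.00 = 1206.00

Import duty: CAD 1206.00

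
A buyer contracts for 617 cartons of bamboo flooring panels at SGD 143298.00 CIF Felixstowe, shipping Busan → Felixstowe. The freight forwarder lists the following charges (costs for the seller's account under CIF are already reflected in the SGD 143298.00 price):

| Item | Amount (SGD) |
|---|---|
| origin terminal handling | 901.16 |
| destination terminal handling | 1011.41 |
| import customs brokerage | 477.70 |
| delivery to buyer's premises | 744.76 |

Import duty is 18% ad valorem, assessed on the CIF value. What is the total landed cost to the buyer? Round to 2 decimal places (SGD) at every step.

CIF: the seller pays costs through ocean freight and marine insurance to the destination port.
Already in the invoice (seller's account under CIF): origin terminal — exclude.
The CIF price already equals the CIF value: 143298.00
Import duty = 143298.00 × 18% = 25793.64
Buyer bears: destination terminal 1011.41 + brokerage 477.70 + delivery 744.76 + duty 25793.64 = 28027.51
Landed cost = invoice 143298.00 + 28027.51 = 171325.51

Total landed cost: SGD 171325.51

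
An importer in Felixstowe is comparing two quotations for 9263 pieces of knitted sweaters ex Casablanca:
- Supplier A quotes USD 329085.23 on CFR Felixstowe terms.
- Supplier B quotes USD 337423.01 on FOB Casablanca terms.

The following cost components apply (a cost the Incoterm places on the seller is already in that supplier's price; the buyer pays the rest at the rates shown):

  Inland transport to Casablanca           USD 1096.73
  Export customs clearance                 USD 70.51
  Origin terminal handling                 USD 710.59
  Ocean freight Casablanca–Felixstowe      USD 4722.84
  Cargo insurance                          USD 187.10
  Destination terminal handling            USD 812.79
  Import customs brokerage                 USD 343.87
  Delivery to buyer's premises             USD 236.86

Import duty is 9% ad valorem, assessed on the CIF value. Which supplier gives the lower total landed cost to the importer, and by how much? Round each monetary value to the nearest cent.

Supplier A is cheaper by USD 14236.08

Supplier A (CFR):
CIF value = CFR price + insurance = 329085.23 + 187.10 = 329272.33
Import duty = 329272.33 × 9% = 29634.51
Buyer bears (A): 187.10 + 812.79 + 343.87 + 236.86 = 1580.62
Landed cost (A) = invoice 329085.23 + 1580.62 + duty 29634.51 = 360300.36
Supplier B (FOB):
CIF value = FOB price + freight + insurance = 337423.01 + 4722.84 + 187.10 = 342332.95
Import duty = 342332.95 × 9% = 30809.97
Buyer bears (B): 4722.84 + 187.10 + 812.79 + 343.87 + 236.86 = 6303.46
Landed cost (B) = invoice 337423.01 + 6303.46 + duty 30809.97 = 374536.44
Difference = |360300.36 − 374536.44| = 14236.08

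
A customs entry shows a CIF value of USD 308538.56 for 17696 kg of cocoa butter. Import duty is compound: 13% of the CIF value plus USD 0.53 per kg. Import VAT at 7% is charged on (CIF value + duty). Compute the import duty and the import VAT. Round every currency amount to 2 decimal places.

Import duty: USD 49488.89; import VAT: USD 25061.92

Ad valorem component: 308538.56 × 13% = 40110.01
Specific component: 17696 × 0.53 = 9378.88
Import duty = 40110.01 + 9378.88 = 49488.89
VAT base = CIF + duty = 308538.56 + 49488.89 = 358027.45
Import VAT = 358027.45 × 7% = 25061.92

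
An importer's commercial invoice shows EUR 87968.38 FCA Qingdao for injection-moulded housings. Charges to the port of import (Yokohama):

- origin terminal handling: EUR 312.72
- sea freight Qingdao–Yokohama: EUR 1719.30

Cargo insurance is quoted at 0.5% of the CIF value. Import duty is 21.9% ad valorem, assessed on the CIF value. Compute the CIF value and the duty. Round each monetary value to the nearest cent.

Let C be the CIF value. C = FCA price + pre-shipment costs + freight + 0.5% × C
C − 0.5% × C = 87968.38 + 312.72 + 1719.30
0.995 × C = 90000.40
C = 90000.40 / 0.995 = 90452.66
Insurance premium = 0.5% × 90452.66 = 452.26
Import duty = 90452.66 × 21.9% = 19809.13

CIF value: EUR 90452.66; import duty: EUR 19809.13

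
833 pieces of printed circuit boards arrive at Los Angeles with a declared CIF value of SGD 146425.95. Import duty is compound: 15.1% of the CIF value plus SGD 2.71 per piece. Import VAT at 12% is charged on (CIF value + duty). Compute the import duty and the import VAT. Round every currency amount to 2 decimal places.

Ad valorem component: 146425.95 × 15.1% = 22110.32
Specific component: 833 × 2.71 = 2257.43
Import duty = 22110.32 + 2257.43 = 24367.75
VAT base = CIF + duty = 146425.95 + 24367.75 = 170793.70
Import VAT = 170793.70 × 12% = 20495.24

Import duty: SGD 24367.75; import VAT: SGD 20495.24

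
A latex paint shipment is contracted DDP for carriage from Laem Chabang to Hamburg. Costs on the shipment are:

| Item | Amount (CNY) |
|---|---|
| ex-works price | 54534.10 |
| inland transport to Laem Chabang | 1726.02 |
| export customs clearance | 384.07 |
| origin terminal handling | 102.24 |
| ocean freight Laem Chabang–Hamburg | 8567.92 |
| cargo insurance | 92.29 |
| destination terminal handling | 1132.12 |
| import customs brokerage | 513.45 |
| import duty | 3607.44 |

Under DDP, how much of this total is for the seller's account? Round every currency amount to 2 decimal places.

DDP: the seller bears all costs including import duty.
Seller's account: goods 54534.10 + inland to port 1726.02 + export clearance 384.07 + origin terminal 102.24 + freight 8567.92 + insurance 92.29 + destination terminal 1132.12 + brokerage 513.45 + duty 3607.44 = 70659.65
Buyer's account: 0.00

Seller's account: CNY 70659.65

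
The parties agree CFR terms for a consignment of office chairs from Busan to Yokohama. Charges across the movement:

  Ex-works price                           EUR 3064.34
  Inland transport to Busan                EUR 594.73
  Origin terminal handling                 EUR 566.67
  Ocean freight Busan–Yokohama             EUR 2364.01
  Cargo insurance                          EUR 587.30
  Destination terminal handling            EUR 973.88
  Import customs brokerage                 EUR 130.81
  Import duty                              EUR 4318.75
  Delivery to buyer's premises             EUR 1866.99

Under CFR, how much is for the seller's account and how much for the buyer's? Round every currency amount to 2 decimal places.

CFR: the seller pays costs through ocean freight to the destination port, but not insurance.
Seller's account: goods 3064.34 + inland to port 594.73 + origin terminal 566.67 + freight 2364.01 = 6589.75
Buyer's account: insurance 587.30 + destination terminal 973.88 + brokerage 130.81 + duty 4318.75 + delivery 1866.99 = 7877.73

Seller: EUR 6589.75; buyer: EUR 7877.73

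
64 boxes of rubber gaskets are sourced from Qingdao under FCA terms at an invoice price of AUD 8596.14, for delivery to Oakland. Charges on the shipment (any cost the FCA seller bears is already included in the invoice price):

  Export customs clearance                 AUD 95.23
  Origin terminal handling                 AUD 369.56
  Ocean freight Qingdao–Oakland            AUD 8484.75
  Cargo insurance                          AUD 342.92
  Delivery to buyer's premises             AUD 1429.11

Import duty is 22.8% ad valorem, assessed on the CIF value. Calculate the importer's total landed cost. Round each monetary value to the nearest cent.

Total landed cost: AUD 23279.37

FCA: the seller delivers export-cleared goods to the carrier; the buyer bears costs from that point.
Already in the invoice (seller's account under FCA): export clearance — exclude.
CIF value = FCA price + origin terminal + freight + insurance = 8596.14 + 369.56 + 8484.75 + 342.92 = 17793.37
Import duty = 17793.37 × 22.8% = 4056.89
Buyer bears: origin terminal 369.56 + freight 8484.75 + insurance 342.92 + delivery 1429.11 + duty 4056.89 = 14683.23
Landed cost = invoice 8596.14 + 14683.23 = 23279.37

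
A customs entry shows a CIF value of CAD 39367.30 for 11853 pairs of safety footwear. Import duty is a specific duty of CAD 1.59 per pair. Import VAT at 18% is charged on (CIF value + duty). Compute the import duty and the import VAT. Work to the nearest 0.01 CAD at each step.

Import duty = 11853 × 1.59 = 18846.27
VAT base = CIF + duty = 39367.30 + 18846.27 = 58213.57
Import VAT = 58213.57 × 18% = 10478.44

Import duty: CAD 18846.27; import VAT: CAD 10478.44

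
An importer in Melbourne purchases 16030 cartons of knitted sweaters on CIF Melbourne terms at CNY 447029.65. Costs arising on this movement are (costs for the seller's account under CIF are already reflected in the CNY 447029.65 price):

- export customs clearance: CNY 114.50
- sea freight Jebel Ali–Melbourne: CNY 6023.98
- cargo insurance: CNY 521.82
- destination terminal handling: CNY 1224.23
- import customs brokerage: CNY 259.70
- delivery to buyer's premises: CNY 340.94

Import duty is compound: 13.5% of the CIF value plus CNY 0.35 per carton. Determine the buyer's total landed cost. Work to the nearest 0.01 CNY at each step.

Total landed cost: CNY 514814.02

CIF: the seller pays costs through ocean freight and marine insurance to the destination port.
Already in the invoice (seller's account under CIF): export clearance, freight, insurance — exclude.
The CIF price already equals the CIF value: 447029.65
Ad valorem component: 447029.65 × 13.5% = 60349.00
Specific component: 16030 × 0.35 = 5610.50
Import duty = 60349.00 + 5610.50 = 65959.50
Buyer bears: destination terminal 1224.23 + brokerage 259.70 + delivery 340.94 + duty 65959.50 = 67784.37
Landed cost = invoice 447029.65 + 67784.37 = 514814.02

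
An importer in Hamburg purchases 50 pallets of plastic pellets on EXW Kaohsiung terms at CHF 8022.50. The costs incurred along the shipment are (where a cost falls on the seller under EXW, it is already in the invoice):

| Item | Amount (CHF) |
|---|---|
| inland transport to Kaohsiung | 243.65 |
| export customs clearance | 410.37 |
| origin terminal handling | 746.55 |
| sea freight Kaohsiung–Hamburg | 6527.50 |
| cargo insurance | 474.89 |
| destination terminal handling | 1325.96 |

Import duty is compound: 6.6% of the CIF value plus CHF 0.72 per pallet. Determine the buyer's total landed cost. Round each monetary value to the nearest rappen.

EXW: the seller makes goods available at their premises; the buyer bears all onward costs.
CIF value = EXW price + inland to port + export clearance + origin terminal + freight + insurance = 8022.50 + 243.65 + 410.37 + 746.55 + 6527.50 + 474.89 = 16425.46
Ad valorem component: 16425.46 × 6.6% = 1084.08
Specific component: 50 × 0.72 = 36.00
Import duty = 1084.08 + 36.00 = 1120.08
Buyer bears: inland to port 243.65 + export clearance 410.37 + origin terminal 746.55 + freight 6527.50 + insurance 474.89 + destination terminal 1325.96 + duty 1120.08 = 10849.00
Landed cost = invoice 8022.50 + 10849.00 = 18871.50

Total landed cost: CHF 18871.50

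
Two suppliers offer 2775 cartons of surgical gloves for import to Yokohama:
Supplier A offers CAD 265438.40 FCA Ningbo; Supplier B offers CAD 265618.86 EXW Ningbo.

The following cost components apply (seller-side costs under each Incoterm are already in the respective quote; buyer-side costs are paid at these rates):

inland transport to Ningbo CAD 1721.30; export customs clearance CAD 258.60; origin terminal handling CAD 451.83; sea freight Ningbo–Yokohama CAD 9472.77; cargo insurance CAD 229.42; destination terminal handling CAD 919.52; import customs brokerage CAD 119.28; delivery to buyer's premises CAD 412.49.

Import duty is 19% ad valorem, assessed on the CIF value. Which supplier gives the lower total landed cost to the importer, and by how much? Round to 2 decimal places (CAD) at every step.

Supplier A (FCA):
CIF value = FCA price + origin terminal + freight + insurance = 265438.40 + 451.83 + 9472.77 + 229.42 = 275592.42
Import duty = 275592.42 × 19% = 52362.56
Buyer bears (A): 451.83 + 9472.77 + 229.42 + 919.52 + 119.28 + 412.49 = 11605.31
Landed cost (A) = invoice 265438.40 + 11605.31 + duty 52362.56 = 329406.27
Supplier B (EXW):
CIF value = EXW price + inland to port + export clearance + origin terminal + freight + insurance = 265618.86 + 1721.30 + 258.60 + 451.83 + 9472.77 + 229.42 = 277752.78
Import duty = 277752.78 × 19% = 52773.03
Buyer bears (B): 1721.30 + 258.60 + 451.83 + 9472.77 + 229.42 + 919.52 + 119.28 + 412.49 = 13585.21
Landed cost (B) = invoice 265618.86 + 13585.21 + duty 52773.03 = 331977.10
Difference = |329406.27 − 331977.10| = 2570.83

Supplier A is cheaper by CAD 2570.83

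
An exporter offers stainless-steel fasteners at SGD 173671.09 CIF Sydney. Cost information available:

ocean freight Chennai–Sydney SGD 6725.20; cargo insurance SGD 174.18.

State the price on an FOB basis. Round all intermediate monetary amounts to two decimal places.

From CIF to FOB, the seller no longer bears: freight, insurance.
FOB price = 173671.09 − 6725.20 − 174.18 = 166771.71

FOB price: SGD 166771.71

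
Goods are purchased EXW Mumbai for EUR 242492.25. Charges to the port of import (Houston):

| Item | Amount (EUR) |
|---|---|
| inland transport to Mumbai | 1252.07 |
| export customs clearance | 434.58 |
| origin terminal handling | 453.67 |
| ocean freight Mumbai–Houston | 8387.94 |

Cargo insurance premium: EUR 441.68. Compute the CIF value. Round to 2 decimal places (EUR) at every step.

CIF = EXW price + pre-shipment costs + freight + insurance
CIF = 242492.25 + 1252.07 + 434.58 + 453.67 + 8387.94 + 441.68 = 253462.19

CIF value: EUR 253462.19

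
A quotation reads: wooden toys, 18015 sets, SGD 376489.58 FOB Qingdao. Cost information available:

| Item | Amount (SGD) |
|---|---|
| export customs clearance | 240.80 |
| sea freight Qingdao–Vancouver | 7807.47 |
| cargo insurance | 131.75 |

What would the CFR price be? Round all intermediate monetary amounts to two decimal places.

CFR price: SGD 384297.05

Not relevant to the conversion: export clearance — on the seller under both FOB and CFR; already in the FOB price and stays in the CFR price. insurance — on the buyer under both terms; not part of either seller's price.
From FOB to CFR, the seller additionally bears: freight.
CFR price = 376489.58 + 7807.47 = 384297.05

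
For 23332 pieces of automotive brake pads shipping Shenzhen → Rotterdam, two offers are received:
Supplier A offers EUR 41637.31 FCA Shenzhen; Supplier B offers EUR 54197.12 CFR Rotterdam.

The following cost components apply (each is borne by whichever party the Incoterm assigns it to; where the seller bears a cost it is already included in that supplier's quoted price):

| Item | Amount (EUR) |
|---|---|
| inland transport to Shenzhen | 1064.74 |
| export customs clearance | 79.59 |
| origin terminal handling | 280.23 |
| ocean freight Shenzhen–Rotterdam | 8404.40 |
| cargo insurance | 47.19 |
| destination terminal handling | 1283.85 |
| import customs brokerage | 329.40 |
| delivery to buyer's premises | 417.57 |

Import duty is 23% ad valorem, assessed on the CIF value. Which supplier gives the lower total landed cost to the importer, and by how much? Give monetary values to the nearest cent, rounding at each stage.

Supplier A is cheaper by EUR 4766.47

Supplier A (FCA):
CIF value = FCA price + origin terminal + freight + insurance = 41637.31 + 280.23 + 8404.40 + 47.19 = 50369.13
Import duty = 50369.13 × 23% = 11584.90
Buyer bears (A): 280.23 + 8404.40 + 47.19 + 1283.85 + 329.40 + 417.57 = 10762.64
Landed cost (A) = invoice 41637.31 + 10762.64 + duty 11584.90 = 63984.85
Supplier B (CFR):
CIF value = CFR price + insurance = 54197.12 + 47.19 = 54244.31
Import duty = 54244.31 × 23% = 12476.19
Buyer bears (B): 47.19 + 1283.85 + 329.40 + 417.57 = 2078.01
Landed cost (B) = invoice 54197.12 + 2078.01 + duty 12476.19 = 68751.32
Difference = |63984.85 − 68751.32| = 4766.47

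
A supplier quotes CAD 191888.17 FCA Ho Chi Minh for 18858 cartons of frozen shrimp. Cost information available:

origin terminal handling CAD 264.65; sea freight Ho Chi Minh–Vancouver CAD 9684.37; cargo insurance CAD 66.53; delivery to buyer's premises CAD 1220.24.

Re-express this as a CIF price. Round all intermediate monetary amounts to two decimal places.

CIF price: CAD 201903.72

Not relevant to the conversion: delivery — on the buyer under both terms; not part of either seller's price.
From FCA to CIF, the seller additionally bears: origin terminal, freight, insurance.
CIF price = 191888.17 + 264.65 + 9684.37 + 66.53 = 201903.72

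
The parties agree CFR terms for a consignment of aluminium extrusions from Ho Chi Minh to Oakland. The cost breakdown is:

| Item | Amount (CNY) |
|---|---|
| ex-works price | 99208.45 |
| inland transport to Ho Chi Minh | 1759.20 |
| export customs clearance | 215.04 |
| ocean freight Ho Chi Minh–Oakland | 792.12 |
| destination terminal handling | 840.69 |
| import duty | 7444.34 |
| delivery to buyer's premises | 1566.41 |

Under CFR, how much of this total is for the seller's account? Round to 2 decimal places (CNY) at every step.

Seller's account: CNY 101974.81

CFR: the seller pays costs through ocean freight to the destination port, but not insurance.
Seller's account: goods 99208.45 + inland to port 1759.20 + export clearance 215.04 + freight 792.12 = 101974.81
Buyer's account: destination terminal 840.69 + duty 7444.34 + delivery 1566.41 = 9851.44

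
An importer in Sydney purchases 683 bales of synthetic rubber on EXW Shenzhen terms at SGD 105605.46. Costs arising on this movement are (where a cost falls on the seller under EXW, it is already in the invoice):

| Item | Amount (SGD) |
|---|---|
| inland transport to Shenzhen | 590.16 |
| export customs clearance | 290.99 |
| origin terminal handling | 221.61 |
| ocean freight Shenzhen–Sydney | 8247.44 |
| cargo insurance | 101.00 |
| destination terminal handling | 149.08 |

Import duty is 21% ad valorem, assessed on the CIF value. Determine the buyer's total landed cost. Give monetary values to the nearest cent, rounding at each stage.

EXW: the seller makes goods available at their premises; the buyer bears all onward costs.
CIF value = EXW price + inland to port + export clearance + origin terminal + freight + insurance = 105605.46 + 590.16 + 290.99 + 221.61 + 8247.44 + 101.00 = 115056.66
Import duty = 115056.66 × 21% = 24161.90
Buyer bears: inland to port 590.16 + export clearance 290.99 + origin terminal 221.61 + freight 8247.44 + insurance 101.00 + destination terminal 149.08 + duty 24161.90 = 33762.18
Landed cost = invoice 105605.46 + 33762.18 = 139367.64

Total landed cost: SGD 139367.64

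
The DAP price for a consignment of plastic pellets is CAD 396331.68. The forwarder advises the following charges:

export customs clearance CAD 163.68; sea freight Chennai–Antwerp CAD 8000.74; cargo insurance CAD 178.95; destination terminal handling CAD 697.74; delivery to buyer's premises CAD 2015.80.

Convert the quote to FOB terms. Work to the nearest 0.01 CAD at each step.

FOB price: CAD 385438.45

Not relevant to the conversion: export clearance — on the seller under both DAP and FOB; already in the DAP price and stays in the FOB price.
From DAP to FOB, the seller no longer bears: freight, insurance, destination terminal, delivery.
FOB price = 396331.68 − 8000.74 − 178.95 − 697.74 − 2015.80 = 385438.45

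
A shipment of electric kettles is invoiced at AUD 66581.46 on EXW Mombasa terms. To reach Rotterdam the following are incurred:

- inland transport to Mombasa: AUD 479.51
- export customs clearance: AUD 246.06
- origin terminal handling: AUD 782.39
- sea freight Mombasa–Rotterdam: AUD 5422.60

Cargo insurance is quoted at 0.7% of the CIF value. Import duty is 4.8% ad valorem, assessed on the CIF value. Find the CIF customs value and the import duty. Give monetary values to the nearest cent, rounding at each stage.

Let C be the CIF value. C = EXW price + pre-shipment costs + freight + 0.7% × C
C − 0.7% × C = 66581.46 + 479.51 + 246.06 + 782.39 + 5422.60
0.993 × C = 73512.02
C = 73512.02 / 0.993 = 74030.23
Insurance premium = 0.7% × 74030.23 = 518.21
Import duty = 74030.23 × 4.8% = 3553.45

CIF value: AUD 74030.23; import duty: AUD 3553.45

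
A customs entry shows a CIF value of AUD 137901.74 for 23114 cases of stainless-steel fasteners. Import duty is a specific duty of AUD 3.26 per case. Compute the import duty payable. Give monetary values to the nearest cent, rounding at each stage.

Import duty = 23114 × 3.26 = 75351.64

Import duty: AUD 75351.64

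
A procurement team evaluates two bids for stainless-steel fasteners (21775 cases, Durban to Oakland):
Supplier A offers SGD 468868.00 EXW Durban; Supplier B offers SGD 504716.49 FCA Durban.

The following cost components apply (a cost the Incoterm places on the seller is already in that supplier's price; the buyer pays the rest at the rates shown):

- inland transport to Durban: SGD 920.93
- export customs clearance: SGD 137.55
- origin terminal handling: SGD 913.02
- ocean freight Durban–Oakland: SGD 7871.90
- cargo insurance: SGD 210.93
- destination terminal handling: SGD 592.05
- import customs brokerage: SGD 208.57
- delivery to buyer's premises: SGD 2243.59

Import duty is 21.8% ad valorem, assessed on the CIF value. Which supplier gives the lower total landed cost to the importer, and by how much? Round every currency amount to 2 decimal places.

Supplier A is cheaper by SGD 42374.23

Supplier A (EXW):
CIF value = EXW price + inland to port + export clearance + origin terminal + freight + insurance = 468868.00 + 920.93 + 137.55 + 913.02 + 7871.90 + 210.93 = 478922.33
Import duty = 478922.33 × 21.8% = 104405.07
Buyer bears (A): 920.93 + 137.55 + 913.02 + 7871.90 + 210.93 + 592.05 + 208.57 + 2243.59 = 13098.54
Landed cost (A) = invoice 468868.00 + 13098.54 + duty 104405.07 = 586371.61
Supplier B (FCA):
CIF value = FCA price + origin terminal + freight + insurance = 504716.49 + 913.02 + 7871.90 + 210.93 = 513712.34
Import duty = 513712.34 × 21.8% = 111989.29
Buyer bears (B): 913.02 + 7871.90 + 210.93 + 592.05 + 208.57 + 2243.59 = 12040.06
Landed cost (B) = invoice 504716.49 + 12040.06 + duty 111989.29 = 628745.84
Difference = |586371.61 − 628745.84| = 42374.23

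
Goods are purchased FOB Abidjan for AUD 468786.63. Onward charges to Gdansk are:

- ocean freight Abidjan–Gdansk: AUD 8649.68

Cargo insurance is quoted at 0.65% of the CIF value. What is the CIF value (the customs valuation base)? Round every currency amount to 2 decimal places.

Let C be the CIF value. C = FOB price + freight + 0.65% × C
C − 0.65% × C = 468786.63 + 8649.68
0.9935 × C = 477436.31
C = 477436.31 / 0.9935 = 480559.95
Insurance premium = 0.65% × 480559.95 = 3123.64

CIF value: AUD 480559.95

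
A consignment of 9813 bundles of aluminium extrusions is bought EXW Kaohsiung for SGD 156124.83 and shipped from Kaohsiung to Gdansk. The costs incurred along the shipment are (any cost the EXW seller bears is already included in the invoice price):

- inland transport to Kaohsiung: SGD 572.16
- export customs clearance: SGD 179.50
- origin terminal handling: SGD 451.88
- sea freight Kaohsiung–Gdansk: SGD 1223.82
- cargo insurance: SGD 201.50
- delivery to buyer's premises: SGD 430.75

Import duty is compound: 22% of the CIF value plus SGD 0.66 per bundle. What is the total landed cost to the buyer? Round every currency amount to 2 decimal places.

Total landed cost: SGD 200586.83

EXW: the seller makes goods available at their premises; the buyer bears all onward costs.
CIF value = EXW price + inland to port + export clearance + origin terminal + freight + insurance = 156124.83 + 572.16 + 179.50 + 451.88 + 1223.82 + 201.50 = 158753.69
Ad valorem component: 158753.69 × 22% = 34925.81
Specific component: 9813 × 0.66 = 6476.58
Import duty = 34925.81 + 6476.58 = 41402.39
Buyer bears: inland to port 572.16 + export clearance 179.50 + origin terminal 451.88 + freight 1223.82 + insurance 201.50 + delivery 430.75 + duty 41402.39 = 44462.00
Landed cost = invoice 156124.83 + 44462.00 = 200586.83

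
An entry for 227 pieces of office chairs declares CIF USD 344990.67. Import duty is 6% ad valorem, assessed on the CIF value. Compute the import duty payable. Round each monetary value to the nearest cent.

Import duty = 344990.67 × 6% = 20699.44

Import duty: USD 20699.44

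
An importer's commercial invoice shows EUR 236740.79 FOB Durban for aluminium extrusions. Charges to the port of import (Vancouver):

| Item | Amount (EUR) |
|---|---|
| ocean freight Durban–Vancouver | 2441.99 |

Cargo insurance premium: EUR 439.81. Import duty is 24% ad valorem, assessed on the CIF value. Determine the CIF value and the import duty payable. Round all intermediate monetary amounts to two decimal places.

CIF = FOB price + freight + insurance
CIF = 236740.79 + 2441.99 + 439.81 = 239622.59
Import duty = 239622.59 × 24% = 57509.42

CIF value: EUR 239622.59; import duty: EUR 57509.42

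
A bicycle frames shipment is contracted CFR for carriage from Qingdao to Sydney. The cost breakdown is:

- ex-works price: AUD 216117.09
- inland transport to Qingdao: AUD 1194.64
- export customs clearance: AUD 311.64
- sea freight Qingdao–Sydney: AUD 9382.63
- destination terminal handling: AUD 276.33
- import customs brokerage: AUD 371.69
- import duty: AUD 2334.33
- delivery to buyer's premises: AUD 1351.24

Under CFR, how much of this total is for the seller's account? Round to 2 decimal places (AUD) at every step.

CFR: the seller pays costs through ocean freight to the destination port, but not insurance.
Seller's account: goods 216117.09 + inland to port 1194.64 + export clearance 311.64 + freight 9382.63 = 227006.00
Buyer's account: destination terminal 276.33 + brokerage 371.69 + duty 2334.33 + delivery 1351.24 = 4333.59

Seller's account: AUD 227006.00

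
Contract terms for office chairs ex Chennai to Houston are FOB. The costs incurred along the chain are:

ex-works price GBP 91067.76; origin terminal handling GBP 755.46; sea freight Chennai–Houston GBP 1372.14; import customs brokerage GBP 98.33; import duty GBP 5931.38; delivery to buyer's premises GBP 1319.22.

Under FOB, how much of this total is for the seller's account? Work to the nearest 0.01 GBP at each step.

Seller's account: GBP 91823.22

FOB: the seller bears costs until goods are on board at the origin port; the buyer bears freight, insurance and all costs thereafter.
Seller's account: goods 91067.76 + origin terminal 755.46 = 91823.22
Buyer's account: freight 1372.14 + brokerage 98.33 + duty 5931.38 + delivery 1319.22 = 8721.07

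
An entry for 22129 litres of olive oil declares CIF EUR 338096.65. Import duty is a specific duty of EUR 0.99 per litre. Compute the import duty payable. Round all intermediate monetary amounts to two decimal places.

Import duty = 22129 × 0.99 = 21907.71

Import duty: EUR 21907.71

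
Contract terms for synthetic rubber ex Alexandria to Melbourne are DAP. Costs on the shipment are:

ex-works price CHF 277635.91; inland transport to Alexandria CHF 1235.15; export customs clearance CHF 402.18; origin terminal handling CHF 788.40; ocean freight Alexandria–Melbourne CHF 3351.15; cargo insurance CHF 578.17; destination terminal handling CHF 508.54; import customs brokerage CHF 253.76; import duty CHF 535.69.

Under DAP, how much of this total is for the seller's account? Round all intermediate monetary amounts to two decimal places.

Seller's account: CHF 284499.50

DAP: the seller bears all costs to the named destination except import duty and clearance.
Seller's account: goods 277635.91 + inland to port 1235.15 + export clearance 402.18 + origin terminal 788.40 + freight 3351.15 + insurance 578.17 + destination terminal 508.54 = 284499.50
Buyer's account: brokerage 253.76 + duty 535.69 = 789.45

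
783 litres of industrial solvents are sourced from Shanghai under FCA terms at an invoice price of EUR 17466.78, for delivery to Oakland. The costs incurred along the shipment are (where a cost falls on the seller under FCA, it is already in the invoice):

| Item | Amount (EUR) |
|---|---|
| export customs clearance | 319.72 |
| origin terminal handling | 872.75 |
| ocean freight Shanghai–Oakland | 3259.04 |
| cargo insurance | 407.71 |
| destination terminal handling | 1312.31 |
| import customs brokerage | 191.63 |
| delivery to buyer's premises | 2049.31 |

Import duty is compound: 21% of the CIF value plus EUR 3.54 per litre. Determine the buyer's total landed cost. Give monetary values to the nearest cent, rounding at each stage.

Total landed cost: EUR 32952.67

FCA: the seller delivers export-cleared goods to the carrier; the buyer bears costs from that point.
Already in the invoice (seller's account under FCA): export clearance — exclude.
CIF value = FCA price + origin terminal + freight + insurance = 17466.78 + 872.75 + 3259.04 + 407.71 = 22006.28
Ad valorem component: 22006.28 × 21% = 4621.32
Specific component: 783 × 3.54 = 2771.82
Import duty = 4621.32 + 2771.82 = 7393.14
Buyer bears: origin terminal 872.75 + freight 3259.04 + insurance 407.71 + destination terminal 1312.31 + brokerage 191.63 + delivery 2049.31 + duty 7393.14 = 15485.89
Landed cost = invoice 17466.78 + 15485.89 = 32952.67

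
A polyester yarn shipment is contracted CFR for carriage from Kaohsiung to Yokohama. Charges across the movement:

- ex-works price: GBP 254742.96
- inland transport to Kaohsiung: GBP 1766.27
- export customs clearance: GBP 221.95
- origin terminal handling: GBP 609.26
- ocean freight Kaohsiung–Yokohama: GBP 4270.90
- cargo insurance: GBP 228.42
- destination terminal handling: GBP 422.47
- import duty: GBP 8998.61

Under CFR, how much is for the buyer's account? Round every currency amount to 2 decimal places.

Buyer's account: GBP 9649.50

CFR: the seller pays costs through ocean freight to the destination port, but not insurance.
Seller's account: goods 254742.96 + inland to port 1766.27 + export clearance 221.95 + origin terminal 609.26 + freight 4270.90 = 261611.34
Buyer's account: insurance 228.42 + destination terminal 422.47 + duty 8998.61 = 9649.50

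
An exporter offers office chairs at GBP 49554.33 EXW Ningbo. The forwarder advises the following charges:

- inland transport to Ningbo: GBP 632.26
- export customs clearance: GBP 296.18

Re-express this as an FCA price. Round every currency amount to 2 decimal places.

From EXW to FCA, the seller additionally bears: inland to port, export clearance.
FCA price = 49554.33 + 632.26 + 296.18 = 50482.77

FCA price: GBP 50482.77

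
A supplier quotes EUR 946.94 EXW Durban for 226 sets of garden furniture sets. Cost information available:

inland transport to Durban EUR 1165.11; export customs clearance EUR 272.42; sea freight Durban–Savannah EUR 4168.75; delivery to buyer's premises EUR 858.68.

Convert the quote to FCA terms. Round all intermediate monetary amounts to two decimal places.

FCA price: EUR 2384.47

Not relevant to the conversion: freight, delivery — on the buyer under both terms; not part of either seller's price.
From EXW to FCA, the seller additionally bears: inland to port, export clearance.
FCA price = 946.94 + 1165.11 + 272.42 = 2384.47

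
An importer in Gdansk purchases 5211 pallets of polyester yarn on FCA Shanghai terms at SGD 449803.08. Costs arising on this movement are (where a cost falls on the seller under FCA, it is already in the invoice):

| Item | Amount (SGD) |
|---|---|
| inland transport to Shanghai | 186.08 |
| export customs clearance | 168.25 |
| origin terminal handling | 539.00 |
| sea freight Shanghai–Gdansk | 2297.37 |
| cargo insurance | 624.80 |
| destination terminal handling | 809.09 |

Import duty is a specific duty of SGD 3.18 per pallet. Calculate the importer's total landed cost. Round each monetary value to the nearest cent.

Total landed cost: SGD 470644.32

FCA: the seller delivers export-cleared goods to the carrier; the buyer bears costs from that point.
Already in the invoice (seller's account under FCA): inland to port, export clearance — exclude.
CIF value = FCA price + origin terminal + freight + insurance = 449803.08 + 539.00 + 2297.37 + 624.80 = 453264.25
Import duty = 5211 × 3.18 = 16570.98
Buyer bears: origin terminal 539.00 + freight 2297.37 + insurance 624.80 + destination terminal 809.09 + duty 16570.98 = 20841.24
Landed cost = invoice 449803.08 + 20841.24 = 470644.32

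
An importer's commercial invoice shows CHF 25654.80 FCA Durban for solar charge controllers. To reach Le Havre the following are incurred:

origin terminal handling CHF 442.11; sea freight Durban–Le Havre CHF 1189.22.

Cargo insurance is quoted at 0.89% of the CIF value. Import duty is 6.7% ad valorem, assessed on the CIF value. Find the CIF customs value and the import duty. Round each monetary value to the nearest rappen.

CIF value: CHF 27531.16; import duty: CHF 1844.59

Let C be the CIF value. C = FCA price + pre-shipment costs + freight + 0.89% × C
C − 0.89% × C = 25654.80 + 442.11 + 1189.22
0.9911 × C = 27286.13
C = 27286.13 / 0.9911 = 27531.16
Insurance premium = 0.89% × 27531.16 = 245.03
Import duty = 27531.16 × 6.7% = 1844.59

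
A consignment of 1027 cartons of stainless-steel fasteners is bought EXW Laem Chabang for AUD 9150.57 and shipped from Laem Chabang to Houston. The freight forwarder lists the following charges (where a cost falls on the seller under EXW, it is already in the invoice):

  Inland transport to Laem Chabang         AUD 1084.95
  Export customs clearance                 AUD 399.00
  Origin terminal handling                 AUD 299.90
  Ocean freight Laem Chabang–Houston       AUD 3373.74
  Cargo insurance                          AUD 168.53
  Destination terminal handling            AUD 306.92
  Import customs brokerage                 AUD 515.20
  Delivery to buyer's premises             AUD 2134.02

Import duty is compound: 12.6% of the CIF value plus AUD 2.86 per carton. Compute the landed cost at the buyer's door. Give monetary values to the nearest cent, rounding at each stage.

Total landed cost: AUD 22194.11

EXW: the seller makes goods available at their premises; the buyer bears all onward costs.
CIF value = EXW price + inland to port + export clearance + origin terminal + freight + insurance = 9150.57 + 1084.95 + 399.00 + 299.90 + 3373.74 + 168.53 = 14476.69
Ad valorem component: 14476.69 × 12.6% = 1824.06
Specific component: 1027 × 2.86 = 2937.22
Import duty = 1824.06 + 2937.22 = 4761.28
Buyer bears: inland to port 1084.95 + export clearance 399.00 + origin terminal 299.90 + freight 3373.74 + insurance 168.53 + destination terminal 306.92 + brokerage 515.20 + delivery 2134.02 + duty 4761.28 = 13043.54
Landed cost = invoice 9150.57 + 13043.54 = 22194.11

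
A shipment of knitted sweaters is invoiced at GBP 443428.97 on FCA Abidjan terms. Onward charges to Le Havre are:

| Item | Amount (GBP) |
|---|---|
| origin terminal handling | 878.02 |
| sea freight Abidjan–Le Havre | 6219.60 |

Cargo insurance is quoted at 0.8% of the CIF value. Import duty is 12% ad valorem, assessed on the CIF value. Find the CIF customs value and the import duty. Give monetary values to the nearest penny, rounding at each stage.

Let C be the CIF value. C = FCA price + pre-shipment costs + freight + 0.8% × C
C − 0.8% × C = 443428.97 + 878.02 + 6219.60
0.992 × C = 450526.59
C = 450526.59 / 0.992 = 454159.87
Insurance premium = 0.8% × 454159.87 = 3633.28
Import duty = 454159.87 × 12% = 54499.18

CIF value: GBP 454159.87; import duty: GBP 54499.18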